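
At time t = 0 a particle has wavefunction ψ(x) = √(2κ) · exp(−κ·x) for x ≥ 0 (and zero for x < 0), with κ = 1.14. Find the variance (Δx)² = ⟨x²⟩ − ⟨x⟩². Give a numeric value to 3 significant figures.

Compute ⟨x⟩ and ⟨x²⟩ separately, then (Δx)² = ⟨x²⟩ − ⟨x⟩².
Every integrand reduces to terms xʲ·e^(−2κx) on [0, ∞); use ∫₀^∞ xʲ·e^(−2κx) dx = j!/(2κ)^(j+1).
⟨x⟩ = 0.43860 and ⟨x²⟩ = 0.38473.
(Δx)² = 0.38473 − (0.43860)² = 0.19237.

0.192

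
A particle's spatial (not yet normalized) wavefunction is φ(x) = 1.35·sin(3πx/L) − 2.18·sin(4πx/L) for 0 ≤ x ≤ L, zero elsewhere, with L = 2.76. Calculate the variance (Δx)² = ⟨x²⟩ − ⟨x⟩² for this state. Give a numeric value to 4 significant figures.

Compute ⟨x⟩ and ⟨x²⟩ separately, then (Δx)² = ⟨x²⟩ − ⟨x⟩².
On 0 ≤ x ≤ L (j ≠ l): ∫sin²(jπx/L) dx = L/2, ∫sin(jπx/L)·sin(lπx/L) dx = 0; diagonal moments ∫x·sin²(jπx/L) dx = L²/4, ∫x²·sin²(jπx/L) dx = L³·(1/6 − 1/(4j²π²)); cross terms ∫x·sin(jπx/L)·sin(lπx/L) dx = 0 for j + l even and −4jlL²/(π²(j² − l²)²) for j + l odd, ∫x²·sin(jπx/L)·sin(lπx/L) dx = (−1)^(j+l)·4jlL³/(π²(j² − l²)²); higher powers the same way via product-to-sum and parts.
Normalization: ∫|φ|² dx = 9.0734.
⟨x⟩ = 1.8705 and ⟨x²⟩ = 3.8636.
(Δx)² = 3.8636 − (1.8705)² = 0.36492.

0.3649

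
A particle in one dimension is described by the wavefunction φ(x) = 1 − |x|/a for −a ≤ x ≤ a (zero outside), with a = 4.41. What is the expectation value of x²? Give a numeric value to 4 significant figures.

1.945

⟨x²⟩ = ∫ x²·|φ|² dx / ∫|φ|² dx (integrals over the domain).
φ is even, so ∫ over [−a, a] = 2∫₀ᵃ with φ = 1 − x/a there: ∫₀ᵃ (1 − x/a)² dx = a/3, ∫₀ᵃ x²(1 − x/a)² dx = a³/30, ∫₀ᵃ x⁴(1 − x/a)² dx = a⁵/105.
State is unnormalized: ∫|φ|² dx = 2.9400, and ∫φ*·x²·φ dx = 5.7177, so ⟨x²⟩ = 5.7177 / 2.9400.
⟨x²⟩ = 1.9448.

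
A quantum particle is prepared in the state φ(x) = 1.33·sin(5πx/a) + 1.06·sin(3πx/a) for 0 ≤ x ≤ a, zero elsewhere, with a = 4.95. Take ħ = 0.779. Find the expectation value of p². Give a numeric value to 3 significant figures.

p² φ = −ħ² d²φ/dx²; ⟨p²⟩ = −ħ² ∫ φ*·φ'' dx / ∫|φ|² dx.
d²/dx² sin(jπx/a) = −(jπ/a)²·sin(jπx/a); on 0 ≤ x ≤ a, ∫sin²(jπx/a) dx = a/2 and ∫sin(jπx/a)·sin(lπx/a) dx = 0 for j ≠ l, so only diagonal terms survive in ∫|φ|² and ∫φ·φ″; ∫φ·φ′ dx = [φ²/2] between the walls = 0.
State is unnormalized: ∫|φ|² dx = 7.1589, and ∫φ*·(−ħ² φ'') dx = 32.871, so ⟨p²⟩ = 32.871 / 7.1589.
⟨p²⟩ = 4.5917.

4.59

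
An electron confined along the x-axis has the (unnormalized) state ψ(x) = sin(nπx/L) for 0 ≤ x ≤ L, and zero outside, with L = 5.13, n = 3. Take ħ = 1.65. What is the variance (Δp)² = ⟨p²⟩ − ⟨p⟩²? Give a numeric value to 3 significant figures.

Compute ⟨p⟩ and ⟨p²⟩ separately; (Δp)² = ⟨p²⟩ − ⟨p⟩².
d/dx sin(nπx/L) = (nπ/L)·cos(nπx/L) and d²/dx² sin(nπx/L) = −(nπ/L)²·sin(nπx/L); on 0 ≤ x ≤ L, ∫sin²(nπx/L) dx = L/2 and ∫sin(nπx/L)·cos(nπx/L) dx = 0.
Normalization: ∫|ψ|² dx = 2.5650.
⟨p⟩ = 0.0000 and ⟨p²⟩ = 9.1892.
(Δp)² = 9.1892 − (0.0000)² = 9.1892.

9.19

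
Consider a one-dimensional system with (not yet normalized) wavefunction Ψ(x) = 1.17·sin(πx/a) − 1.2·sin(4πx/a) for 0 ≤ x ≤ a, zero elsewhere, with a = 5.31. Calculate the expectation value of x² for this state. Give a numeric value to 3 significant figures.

9.06

⟨x²⟩ = ∫ x²·|Ψ|² dx / ∫|Ψ|² dx (integrals over the domain).
On 0 ≤ x ≤ a (j ≠ l): ∫sin²(jπx/a) dx = a/2, ∫sin(jπx/a)·sin(lπx/a) dx = 0; diagonal moments ∫x·sin²(jπx/a) dx = a²/4, ∫x²·sin²(jπx/a) dx = a³·(1/6 − 1/(4j²π²)); cross terms ∫x·sin(jπx/a)·sin(lπx/a) dx = 0 for j + l even and −4jla²/(π²(j² − l²)²) for j + l odd, ∫x²·sin(jπx/a)·sin(lπx/a) dx = (−1)^(j+l)·4jla³/(π²(j² − l²)²); higher powers the same way via product-to-sum and parts.
State is unnormalized: ∫|Ψ|² dx = 7.4576, and ∫Ψ*·x²·Ψ dx = 67.588, so ⟨x²⟩ = 67.588 / 7.4576.
⟨x²⟩ = 9.0630.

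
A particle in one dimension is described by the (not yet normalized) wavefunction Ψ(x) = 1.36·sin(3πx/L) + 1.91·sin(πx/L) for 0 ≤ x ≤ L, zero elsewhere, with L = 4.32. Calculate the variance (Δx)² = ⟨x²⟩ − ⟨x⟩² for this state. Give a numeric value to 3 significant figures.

1.56

Compute ⟨x⟩ and ⟨x²⟩ separately, then (Δx)² = ⟨x²⟩ − ⟨x⟩².
On 0 ≤ x ≤ L (j ≠ l): ∫sin²(jπx/L) dx = L/2, ∫sin(jπx/L)·sin(lπx/L) dx = 0; diagonal moments ∫x·sin²(jπx/L) dx = L²/4, ∫x²·sin²(jπx/L) dx = L³·(1/6 − 1/(4j²π²)); cross terms ∫x·sin(jπx/L)·sin(lπx/L) dx = 0 for j + l even and −4jlL²/(π²(j² − l²)²) for j + l odd, ∫x²·sin(jπx/L)·sin(lπx/L) dx = (−1)^(j+l)·4jlL³/(π²(j² − l²)²); higher powers the same way via product-to-sum and parts.
Normalization: ∫|Ψ|² dx = 11.875.
⟨x⟩ = 2.1600 and ⟨x²⟩ = 6.2282.
(Δx)² = 6.2282 − (2.1600)² = 1.5626.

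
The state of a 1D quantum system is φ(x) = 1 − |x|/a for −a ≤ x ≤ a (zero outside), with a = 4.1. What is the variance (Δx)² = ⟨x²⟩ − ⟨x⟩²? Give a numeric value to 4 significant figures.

Compute ⟨x⟩ and ⟨x²⟩ separately, then (Δx)² = ⟨x²⟩ − ⟨x⟩².
φ is even, so ∫ over [−a, a] = 2∫₀ᵃ with φ = 1 − x/a there: ∫₀ᵃ (1 − x/a)² dx = a/3, ∫₀ᵃ x²(1 − x/a)² dx = a³/30, ∫₀ᵃ x⁴(1 − x/a)² dx = a⁵/105.
Normalization: ∫|φ|² dx = 2.7333.
⟨x⟩ = 0.0000 and ⟨x²⟩ = 1.6810.
(Δx)² = 1.6810 − (0.0000)² = 1.6810.

1.681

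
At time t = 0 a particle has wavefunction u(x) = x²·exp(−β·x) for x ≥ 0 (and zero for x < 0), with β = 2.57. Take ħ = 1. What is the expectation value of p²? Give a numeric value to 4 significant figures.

p² u = −ħ² d²u/dx²; ⟨p²⟩ = −ħ² ∫ u*·u'' dx / ∫|u|² dx.
Differentiate x²·exp(−β·x) with the product rule; every integrand then reduces to terms xʲ·e^(−2βx) on [0, ∞), with ∫₀^∞ xʲ·e^(−2βx) dx = j!/(2β)^(j+1).
State is unnormalized: ∫|u|² dx = 0.0066895, and ∫u*·(−ħ² u'') dx = 0.014728, so ⟨p²⟩ = 0.014728 / 0.0066895.
⟨p²⟩ = 2.2016.

2.202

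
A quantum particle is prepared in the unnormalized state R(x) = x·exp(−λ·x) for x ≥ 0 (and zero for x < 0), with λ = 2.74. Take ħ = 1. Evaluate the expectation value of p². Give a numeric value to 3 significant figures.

7.51

p² R = −ħ² d²R/dx²; ⟨p²⟩ = −ħ² ∫ R*·R'' dx / ∫|R|² dx.
Differentiate x·exp(−λ·x) with the product rule; every integrand then reduces to terms xʲ·e^(−2λx) on [0, ∞), with ∫₀^∞ xʲ·e^(−2λx) dx = j!/(2λ)^(j+1).
State is unnormalized: ∫|R|² dx = 0.012153, and ∫R*·(−ħ² R'') dx = 0.091241, so ⟨p²⟩ = 0.091241 / 0.012153.
⟨p²⟩ = 7.5076.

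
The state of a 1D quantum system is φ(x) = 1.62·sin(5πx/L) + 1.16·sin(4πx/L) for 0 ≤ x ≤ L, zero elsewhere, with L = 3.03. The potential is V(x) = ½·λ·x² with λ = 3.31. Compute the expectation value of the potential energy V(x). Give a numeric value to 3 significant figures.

2.15

⟨V⟩ = ∫ V(x)·|φ|² dx / ∫|φ|² dx.
On 0 ≤ x ≤ L (j ≠ l): ∫sin²(jπx/L) dx = L/2, ∫sin(jπx/L)·sin(lπx/L) dx = 0; diagonal moments ∫x·sin²(jπx/L) dx = L²/4, ∫x²·sin²(jπx/L) dx = L³·(1/6 − 1/(4j²π²)); cross terms ∫x·sin(jπx/L)·sin(lπx/L) dx = 0 for j + l even and −4jlL²/(π²(j² − l²)²) for j + l odd, ∫x²·sin(jπx/L)·sin(lπx/L) dx = (−1)^(j+l)·4jlL³/(π²(j² − l²)²); higher powers the same way via product-to-sum and parts.
State is unnormalized: ∫|φ|² dx = 6.0146, and ∫φ*·V(x)·φ dx = 12.927, so ⟨V⟩ = 12.927 / 6.0146.
⟨V⟩ = 2.1492.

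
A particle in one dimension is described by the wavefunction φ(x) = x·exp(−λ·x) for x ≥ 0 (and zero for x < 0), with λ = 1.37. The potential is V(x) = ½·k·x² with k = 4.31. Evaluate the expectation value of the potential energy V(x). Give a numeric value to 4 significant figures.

3.445

⟨V⟩ = ∫ V(x)·|φ|² dx / ∫|φ|² dx.
Every integrand reduces to terms xʲ·e^(−2λx) on [0, ∞); use ∫₀^∞ xʲ·e^(−2λx) dx = j!/(2λ)^(j+1).
State is unnormalized: ∫|φ|² dx = 0.097225, and ∫φ*·V(x)·φ dx = 0.33489, so ⟨V⟩ = 0.33489 / 0.097225.
⟨V⟩ = 3.4445.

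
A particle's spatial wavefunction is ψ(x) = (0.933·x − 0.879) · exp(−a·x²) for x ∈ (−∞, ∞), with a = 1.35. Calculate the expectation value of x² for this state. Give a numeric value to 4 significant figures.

⟨x²⟩ = ∫ x²·|ψ|² dx / ∫|ψ|² dx (integrals over the domain).
Expand each integrand as polynomial × e^(−2ax²) and use ∫x^(2j)·e^(−2ax²) dx = (2j−1)!!/(4a)^j · √(π/(2a)), odd powers → 0; here √(π/(2a)) = 1.0787.
State is unnormalized: ∫|ψ|² dx = 1.0073, and ∫ψ*·x²·ψ dx = 0.25094, so ⟨x²⟩ = 0.25094 / 1.0073.
⟨x²⟩ = 0.24912.

0.2491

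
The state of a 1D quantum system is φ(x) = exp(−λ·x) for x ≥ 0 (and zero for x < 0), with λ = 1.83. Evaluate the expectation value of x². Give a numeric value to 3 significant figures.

0.149

⟨x²⟩ = ∫ x²·|φ|² dx / ∫|φ|² dx (integrals over the domain).
Every integrand reduces to terms xʲ·e^(−2λx) on [0, ∞); use ∫₀^∞ xʲ·e^(−2λx) dx = j!/(2λ)^(j+1).
State is unnormalized: ∫|φ|² dx = 0.27322, and ∫φ*·x²·φ dx = 0.040793, so ⟨x²⟩ = 0.040793 / 0.27322.
⟨x²⟩ = 0.14930.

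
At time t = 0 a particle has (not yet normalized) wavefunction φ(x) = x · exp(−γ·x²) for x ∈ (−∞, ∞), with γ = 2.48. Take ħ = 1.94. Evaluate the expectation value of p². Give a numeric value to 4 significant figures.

28.00

p² φ = −ħ² d²φ/dx²; ⟨p²⟩ = −ħ² ∫ φ*·φ'' dx / ∫|φ|² dx.
Expand each integrand as polynomial × e^(−2γx²) and use ∫x^(2j)·e^(−2γx²) dx = (2j−1)!!/(4γ)^j · √(π/(2γ)), odd powers → 0; here √(π/(2γ)) = 0.79586. Differentiate with the product rule, d/dx e^(−γx²) = −2γx·e^(−γx²).
State is unnormalized: ∫|φ|² dx = 0.080227, and ∫φ*·(−ħ² φ'') dx = 2.2465, so ⟨p²⟩ = 2.2465 / 0.080227.
⟨p²⟩ = 28.001.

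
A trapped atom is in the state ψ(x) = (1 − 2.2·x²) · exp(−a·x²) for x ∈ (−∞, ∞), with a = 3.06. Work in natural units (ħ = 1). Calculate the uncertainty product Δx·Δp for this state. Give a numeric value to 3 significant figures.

0.544

Δx = √(⟨x²⟩−⟨x⟩²), Δp = √(⟨p²⟩−⟨p⟩²).
Expand each integrand as polynomial × e^(−2ax²) and use ∫x^(2j)·e^(−2ax²) dx = (2j−1)!!/(4a)^j · √(π/(2a)), odd powers → 0; here √(π/(2a)) = 0.71647. Differentiate with the product rule, d/dx e^(−ax²) = −2ax·e^(−ax²).
Normalization: ∫|ψ|² dx = 0.52836.
⟨x⟩ = 0.0000, ⟨x²⟩ = 0.044997 ⇒ Δx = 0.21213.
⟨p⟩ = 0.0000, ⟨p²⟩ = 6.5795 ⇒ Δp = 2.5651.
Δx·Δp = 0.54411.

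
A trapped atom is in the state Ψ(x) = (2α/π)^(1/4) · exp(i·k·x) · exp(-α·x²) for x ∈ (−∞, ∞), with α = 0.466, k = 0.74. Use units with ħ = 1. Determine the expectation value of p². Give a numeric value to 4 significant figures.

1.014

p² Ψ = −ħ² d²Ψ/dx²; ⟨p²⟩ = −ħ² ∫ Ψ*·Ψ'' dx.
Gaussian moments: ∫x^(2j)·e^(−2αx²) dx = (2j−1)!!/(4α)^j · √(π/(2α)), odd powers integrate to 0; here √(π/(2α)) = 1.8360. Derivatives: Ψ′ = (ik − 2αx)·Ψ, Ψ″ = ((ik − 2αx)² − 2α)·Ψ; the odd-in-x pieces drop out.
⟨p²⟩ = 1.0136.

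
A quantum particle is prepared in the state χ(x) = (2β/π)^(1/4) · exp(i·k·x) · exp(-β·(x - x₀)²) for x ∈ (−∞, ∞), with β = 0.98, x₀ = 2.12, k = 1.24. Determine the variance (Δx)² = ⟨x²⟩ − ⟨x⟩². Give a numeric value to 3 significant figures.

0.255

Compute ⟨x⟩ and ⟨x²⟩ separately, then (Δx)² = ⟨x²⟩ − ⟨x⟩².
Gaussian moments (u = x − x₀): ∫u^(2j)·e^(−2βu²) du = (2j−1)!!/(4β)^j · √(π/(2β)), odd powers integrate to 0; here √(π/(2β)) = 1.2660.
⟨x⟩ = 2.1200 and ⟨x²⟩ = 4.7495.
(Δx)² = 4.7495 − (2.1200)² = 0.25510.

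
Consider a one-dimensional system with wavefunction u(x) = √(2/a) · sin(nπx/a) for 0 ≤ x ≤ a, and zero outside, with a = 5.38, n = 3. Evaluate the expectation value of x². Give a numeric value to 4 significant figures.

9.485

⟨x²⟩ = ∫ x²·|u|² dx (integrals over the domain).
With sin²θ = (1 − cos2θ)/2 on 0 ≤ x ≤ a: ∫sin²(nπx/a) dx = a/2, ∫x·sin²(nπx/a) dx = a²/4, ∫x²·sin²(nπx/a) dx = a³·(1/6 − 1/(4n²π²)); higher powers xᵏ the same way, integrating xᵏ·cos(2nπx/a) by parts.
⟨x²⟩ = 9.4852.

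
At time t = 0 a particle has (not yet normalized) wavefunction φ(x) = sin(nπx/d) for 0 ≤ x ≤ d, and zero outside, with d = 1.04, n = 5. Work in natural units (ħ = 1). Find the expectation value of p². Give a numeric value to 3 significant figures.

228.

p² φ = −ħ² d²φ/dx²; ⟨p²⟩ = −ħ² ∫ φ*·φ'' dx / ∫|φ|² dx.
d/dx sin(nπx/d) = (nπ/d)·cos(nπx/d) and d²/dx² sin(nπx/d) = −(nπ/d)²·sin(nπx/d); on 0 ≤ x ≤ d, ∫sin²(nπx/d) dx = d/2 and ∫sin(nπx/d)·cos(nπx/d) dx = 0.
State is unnormalized: ∫|φ|² dx = 0.52000, and ∫φ*·(−ħ² φ'') dx = 118.63, so ⟨p²⟩ = 118.63 / 0.52000.
⟨p²⟩ = 228.13.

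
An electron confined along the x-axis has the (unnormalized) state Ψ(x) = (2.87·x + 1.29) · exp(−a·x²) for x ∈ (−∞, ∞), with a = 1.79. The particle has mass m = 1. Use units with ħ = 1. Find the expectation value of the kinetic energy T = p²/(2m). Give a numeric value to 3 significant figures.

1.63

T = −(ħ²/2m) d²/dx², so ⟨T⟩ = −(ħ²/2m) ∫ Ψ*·Ψ'' dx / ∫|Ψ|² dx; with m = 1.
Expand each integrand as polynomial × e^(−2ax²) and use ∫x^(2j)·e^(−2ax²) dx = (2j−1)!!/(4a)^j · √(π/(2a)), odd powers → 0; here √(π/(2a)) = 0.93677. Differentiate with the product rule, d/dx e^(−ax²) = −2ax·e^(−ax²).
State is unnormalized: ∫|Ψ|² dx = 2.6365, and ∫Ψ*·(−ħ²/2m · Ψ'') dx = 4.2887, so ⟨T⟩ = 4.2887 / 2.6365.
⟨T⟩ = 1.6266.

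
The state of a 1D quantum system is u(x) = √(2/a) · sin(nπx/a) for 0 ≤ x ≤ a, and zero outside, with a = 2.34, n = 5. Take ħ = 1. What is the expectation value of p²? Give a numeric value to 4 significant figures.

p² u = −ħ² d²u/dx²; ⟨p²⟩ = −ħ² ∫ u*·u'' dx.
d/dx sin(nπx/a) = (nπ/a)·cos(nπx/a) and d²/dx² sin(nπx/a) = −(nπ/a)²·sin(nπx/a); on 0 ≤ x ≤ a, ∫sin²(nπx/a) dx = a/2 and ∫sin(nπx/a)·cos(nπx/a) dx = 0.
⟨p²⟩ = 45.062.

45.06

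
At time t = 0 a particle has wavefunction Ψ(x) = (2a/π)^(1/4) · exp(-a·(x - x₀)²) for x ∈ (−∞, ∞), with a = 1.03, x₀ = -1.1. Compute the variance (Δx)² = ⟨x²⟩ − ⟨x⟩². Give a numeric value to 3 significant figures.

0.243

Compute ⟨x⟩ and ⟨x²⟩ separately, then (Δx)² = ⟨x²⟩ − ⟨x⟩².
Gaussian moments (u = x − x₀): ∫u^(2j)·e^(−2au²) du = (2j−1)!!/(4a)^j · √(π/(2a)), odd powers integrate to 0; here √(π/(2a)) = 1.2349.
⟨x⟩ = -1.1000 and ⟨x²⟩ = 1.4527.
(Δx)² = 1.4527 − (-1.1000)² = 0.24272.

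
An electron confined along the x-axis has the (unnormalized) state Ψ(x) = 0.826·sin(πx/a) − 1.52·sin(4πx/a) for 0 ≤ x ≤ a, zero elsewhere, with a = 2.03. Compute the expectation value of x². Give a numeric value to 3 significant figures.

⟨x²⟩ = ∫ x²·|Ψ|² dx / ∫|Ψ|² dx (integrals over the domain).
On 0 ≤ x ≤ a (j ≠ l): ∫sin²(jπx/a) dx = a/2, ∫sin(jπx/a)·sin(lπx/a) dx = 0; diagonal moments ∫x·sin²(jπx/a) dx = a²/4, ∫x²·sin²(jπx/a) dx = a³·(1/6 − 1/(4j²π²)); cross terms ∫x·sin(jπx/a)·sin(lπx/a) dx = 0 for j + l even and −4jla²/(π²(j² − l²)²) for j + l odd, ∫x²·sin(jπx/a)·sin(lπx/a) dx = (−1)^(j+l)·4jla³/(π²(j² − l²)²); higher powers the same way via product-to-sum and parts.
State is unnormalized: ∫|Ψ|² dx = 3.0376, and ∫Ψ*·x²·Ψ dx = 4.1487, so ⟨x²⟩ = 4.1487 / 3.0376.
⟨x²⟩ = 1.3658.

1.37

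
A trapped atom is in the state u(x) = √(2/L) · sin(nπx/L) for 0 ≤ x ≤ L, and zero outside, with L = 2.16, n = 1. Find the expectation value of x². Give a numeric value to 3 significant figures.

1.32

⟨x²⟩ = ∫ x²·|u|² dx (integrals over the domain).
With sin²θ = (1 − cos2θ)/2 on 0 ≤ x ≤ L: ∫sin²(nπx/L) dx = L/2, ∫x·sin²(nπx/L) dx = L²/4, ∫x²·sin²(nπx/L) dx = L³·(1/6 − 1/(4n²π²)); higher powers xᵏ the same way, integrating xᵏ·cos(2nπx/L) by parts.
⟨x²⟩ = 1.3188.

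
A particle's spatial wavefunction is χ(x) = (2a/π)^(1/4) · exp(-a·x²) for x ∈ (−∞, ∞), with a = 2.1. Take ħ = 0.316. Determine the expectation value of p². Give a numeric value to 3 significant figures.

p² χ = −ħ² d²χ/dx²; ⟨p²⟩ = −ħ² ∫ χ*·χ'' dx.
Gaussian moments: ∫x^(2j)·e^(−2ax²) dx = (2j−1)!!/(4a)^j · √(π/(2a)), odd powers integrate to 0; here √(π/(2a)) = 0.86487. Derivatives: d/dx e^(−ax²) = −2ax·e^(−ax²), d²/dx² e^(−ax²) = (4a²x² − 2a)·e^(−ax²).
⟨p²⟩ = 0.20970.

0.210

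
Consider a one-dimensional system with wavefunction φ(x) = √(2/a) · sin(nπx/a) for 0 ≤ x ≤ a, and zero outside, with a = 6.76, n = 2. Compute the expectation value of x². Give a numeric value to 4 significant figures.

14.65

⟨x²⟩ = ∫ x²·|φ|² dx (integrals over the domain).
With sin²θ = (1 − cos2θ)/2 on 0 ≤ x ≤ a: ∫sin²(nπx/a) dx = a/2, ∫x·sin²(nπx/a) dx = a²/4, ∫x²·sin²(nπx/a) dx = a³·(1/6 − 1/(4n²π²)); higher powers xᵏ the same way, integrating xᵏ·cos(2nπx/a) by parts.
⟨x²⟩ = 14.654.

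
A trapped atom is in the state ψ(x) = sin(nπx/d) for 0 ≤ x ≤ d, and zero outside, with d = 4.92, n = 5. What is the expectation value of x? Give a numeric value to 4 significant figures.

⟨x⟩ = ∫ x·|ψ|² dx / ∫|ψ|² dx (integrals over the domain).
With sin²θ = (1 − cos2θ)/2 on 0 ≤ x ≤ d: ∫sin²(nπx/d) dx = d/2, ∫x·sin²(nπx/d) dx = d²/4, ∫x²·sin²(nπx/d) dx = d³·(1/6 − 1/(4n²π²)); higher powers xᵏ the same way, integrating xᵏ·cos(2nπx/d) by parts.
State is unnormalized: ∫|ψ|² dx = 2.4600, and ∫ψ*·x·ψ dx = 6.0516, so ⟨x⟩ = 6.0516 / 2.4600.
⟨x⟩ = 2.4600.

2.460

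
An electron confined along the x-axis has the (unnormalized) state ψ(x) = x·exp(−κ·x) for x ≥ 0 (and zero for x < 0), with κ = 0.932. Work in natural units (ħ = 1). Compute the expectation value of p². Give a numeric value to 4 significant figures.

p² ψ = −ħ² d²ψ/dx²; ⟨p²⟩ = −ħ² ∫ ψ*·ψ'' dx / ∫|ψ|² dx.
Differentiate x·exp(−κ·x) with the product rule; every integrand then reduces to terms xʲ·e^(−2κx) on [0, ∞), with ∫₀^∞ xʲ·e^(−2κx) dx = j!/(2κ)^(j+1).
State is unnormalized: ∫|ψ|² dx = 0.30881, and ∫ψ*·(−ħ² ψ'') dx = 0.26824, so ⟨p²⟩ = 0.26824 / 0.30881.
⟨p²⟩ = 0.86862.

0.8686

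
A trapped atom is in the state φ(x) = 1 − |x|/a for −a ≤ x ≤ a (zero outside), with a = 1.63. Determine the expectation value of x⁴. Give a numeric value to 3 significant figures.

⟨x⁴⟩ = ∫ x⁴·|φ|² dx / ∫|φ|² dx (integrals over the domain).
φ is even, so ∫ over [−a, a] = 2∫₀ᵃ with φ = 1 − x/a there: ∫₀ᵃ (1 − x/a)² dx = a/3, ∫₀ᵃ x²(1 − x/a)² dx = a³/30, ∫₀ᵃ x⁴(1 − x/a)² dx = a⁵/105.
State is unnormalized: ∫|φ|² dx = 1.0867, and ∫φ*·x⁴·φ dx = 0.21917, so ⟨x⁴⟩ = 0.21917 / 1.0867.
⟨x⁴⟩ = 0.20169.

0.202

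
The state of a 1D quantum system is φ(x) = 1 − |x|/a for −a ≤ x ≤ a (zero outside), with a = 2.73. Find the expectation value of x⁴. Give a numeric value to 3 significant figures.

⟨x⁴⟩ = ∫ x⁴·|φ|² dx / ∫|φ|² dx (integrals over the domain).
φ is even, so ∫ over [−a, a] = 2∫₀ᵃ with φ = 1 − x/a there: ∫₀ᵃ (1 − x/a)² dx = a/3, ∫₀ᵃ x²(1 − x/a)² dx = a³/30, ∫₀ᵃ x⁴(1 − x/a)² dx = a⁵/105.
State is unnormalized: ∫|φ|² dx = 1.8200, and ∫φ*·x⁴·φ dx = 2.8884, so ⟨x⁴⟩ = 2.8884 / 1.8200.
⟨x⁴⟩ = 1.5870.

1.59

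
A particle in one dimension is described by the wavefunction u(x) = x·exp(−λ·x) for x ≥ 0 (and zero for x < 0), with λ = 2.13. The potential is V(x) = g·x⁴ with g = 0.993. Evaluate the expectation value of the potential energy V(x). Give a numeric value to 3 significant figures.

1.09

⟨V⟩ = ∫ V(x)·|u|² dx / ∫|u|² dx.
Every integrand reduces to terms xʲ·e^(−2λx) on [0, ∞); use ∫₀^∞ xʲ·e^(−2λx) dx = j!/(2λ)^(j+1).
State is unnormalized: ∫|u|² dx = 0.025870, and ∫u*·V(x)·u dx = 0.028081, so ⟨V⟩ = 0.028081 / 0.025870.
⟨V⟩ = 1.0855.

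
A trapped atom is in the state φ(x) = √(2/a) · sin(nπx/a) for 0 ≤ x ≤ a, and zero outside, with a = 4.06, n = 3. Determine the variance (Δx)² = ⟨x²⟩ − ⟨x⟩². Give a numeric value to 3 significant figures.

Compute ⟨x⟩ and ⟨x²⟩ separately, then (Δx)² = ⟨x²⟩ − ⟨x⟩².
With sin²θ = (1 − cos2θ)/2 on 0 ≤ x ≤ a: ∫sin²(nπx/a) dx = a/2, ∫x·sin²(nπx/a) dx = a²/4, ∫x²·sin²(nπx/a) dx = a³·(1/6 − 1/(4n²π²)); higher powers xᵏ the same way, integrating xᵏ·cos(2nπx/a) by parts.
⟨x⟩ = 2.0300 and ⟨x²⟩ = 5.4017.
(Δx)² = 5.4017 − (2.0300)² = 1.2808.

1.28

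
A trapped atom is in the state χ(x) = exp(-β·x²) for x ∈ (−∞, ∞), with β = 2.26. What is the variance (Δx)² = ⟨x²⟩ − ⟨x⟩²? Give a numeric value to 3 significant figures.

0.111

Compute ⟨x⟩ and ⟨x²⟩ separately, then (Δx)² = ⟨x²⟩ − ⟨x⟩².
Gaussian moments: ∫x^(2j)·e^(−2βx²) dx = (2j−1)!!/(4β)^j · √(π/(2β)), odd powers integrate to 0; here √(π/(2β)) = 0.83369.
Normalization: ∫|χ|² dx = 0.83369.
⟨x⟩ = 0.0000 and ⟨x²⟩ = 0.11062.
(Δx)² = 0.11062 − (0.0000)² = 0.11062.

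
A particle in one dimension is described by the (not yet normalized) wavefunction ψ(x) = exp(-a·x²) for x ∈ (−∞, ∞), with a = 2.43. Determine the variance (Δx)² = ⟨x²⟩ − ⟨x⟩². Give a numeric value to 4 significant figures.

0.1029

Compute ⟨x⟩ and ⟨x²⟩ separately, then (Δx)² = ⟨x²⟩ − ⟨x⟩².
Gaussian moments: ∫x^(2j)·e^(−2ax²) dx = (2j−1)!!/(4a)^j · √(π/(2a)), odd powers integrate to 0; here √(π/(2a)) = 0.80400.
Normalization: ∫|ψ|² dx = 0.80400.
⟨x⟩ = 0.0000 and ⟨x²⟩ = 0.10288.
(Δx)² = 0.10288 − (0.0000)² = 0.10288.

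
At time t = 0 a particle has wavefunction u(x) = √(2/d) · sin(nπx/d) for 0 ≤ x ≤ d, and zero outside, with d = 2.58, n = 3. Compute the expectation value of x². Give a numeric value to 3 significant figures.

⟨x²⟩ = ∫ x²·|u|² dx (integrals over the domain).
With sin²θ = (1 − cos2θ)/2 on 0 ≤ x ≤ d: ∫sin²(nπx/d) dx = d/2, ∫x·sin²(nπx/d) dx = d²/4, ∫x²·sin²(nπx/d) dx = d³·(1/6 − 1/(4n²π²)); higher powers xᵏ the same way, integrating xᵏ·cos(2nπx/d) by parts.
⟨x²⟩ = 2.1813.

2.18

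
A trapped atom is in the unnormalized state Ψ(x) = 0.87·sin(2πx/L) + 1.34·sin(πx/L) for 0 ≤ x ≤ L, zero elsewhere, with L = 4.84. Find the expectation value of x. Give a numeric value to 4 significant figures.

⟨x⟩ = ∫ x·|Ψ|² dx / ∫|Ψ|² dx (integrals over the domain).
On 0 ≤ x ≤ L (j ≠ l): ∫sin²(jπx/L) dx = L/2, ∫sin(jπx/L)·sin(lπx/L) dx = 0; diagonal moments ∫x·sin²(jπx/L) dx = L²/4, ∫x²·sin²(jπx/L) dx = L³·(1/6 − 1/(4j²π²)); cross terms ∫x·sin(jπx/L)·sin(lπx/L) dx = 0 for j + l even and −4jlL²/(π²(j² − l²)²) for j + l odd, ∫x²·sin(jπx/L)·sin(lπx/L) dx = (−1)^(j+l)·4jlL³/(π²(j² − l²)²); higher powers the same way via product-to-sum and parts.
State is unnormalized: ∫|Ψ|² dx = 6.1771, and ∫Ψ*·x·Ψ dx = 10.029, so ⟨x⟩ = 10.029 / 6.1771.
⟨x⟩ = 1.6236.

1.624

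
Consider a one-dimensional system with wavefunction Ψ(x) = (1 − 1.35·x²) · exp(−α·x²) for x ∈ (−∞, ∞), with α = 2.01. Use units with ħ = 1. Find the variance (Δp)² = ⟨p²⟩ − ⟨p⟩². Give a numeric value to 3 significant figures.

4.12

Compute ⟨p⟩ and ⟨p²⟩ separately; (Δp)² = ⟨p²⟩ − ⟨p⟩².
Expand each integrand as polynomial × e^(−2αx²) and use ∫x^(2j)·e^(−2αx²) dx = (2j−1)!!/(4α)^j · √(π/(2α)), odd powers → 0; here √(π/(2α)) = 0.88402. Differentiate with the product rule, d/dx e^(−αx²) = −2αx·e^(−αx²).
Normalization: ∫|Ψ|² dx = 0.66192.
⟨p⟩ = 0.0000 and ⟨p²⟩ = 4.1157.
(Δp)² = 4.1157 − (0.0000)² = 4.1157.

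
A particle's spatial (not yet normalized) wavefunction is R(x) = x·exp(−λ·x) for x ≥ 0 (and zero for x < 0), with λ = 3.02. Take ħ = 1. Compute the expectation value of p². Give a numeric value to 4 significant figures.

p² R = −ħ² d²R/dx²; ⟨p²⟩ = −ħ² ∫ R*·R'' dx / ∫|R|² dx.
Differentiate x·exp(−λ·x) with the product rule; every integrand then reduces to terms xʲ·e^(−2λx) on [0, ∞), with ∫₀^∞ xʲ·e^(−2λx) dx = j!/(2λ)^(j+1).
State is unnormalized: ∫|R|² dx = 0.0090765, and ∫R*·(−ħ² R'') dx = 0.082781, so ⟨p²⟩ = 0.082781 / 0.0090765.
⟨p²⟩ = 9.1204.

9.120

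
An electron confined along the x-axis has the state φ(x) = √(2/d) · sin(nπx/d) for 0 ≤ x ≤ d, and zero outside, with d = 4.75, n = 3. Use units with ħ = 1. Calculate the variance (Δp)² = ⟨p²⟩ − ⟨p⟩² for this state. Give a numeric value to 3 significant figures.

3.94

Compute ⟨p⟩ and ⟨p²⟩ separately; (Δp)² = ⟨p²⟩ − ⟨p⟩².
d/dx sin(nπx/d) = (nπ/d)·cos(nπx/d) and d²/dx² sin(nπx/d) = −(nπ/d)²·sin(nπx/d); on 0 ≤ x ≤ d, ∫sin²(nπx/d) dx = d/2 and ∫sin(nπx/d)·cos(nπx/d) dx = 0.
⟨p⟩ = 0.0000 and ⟨p²⟩ = 3.9369.
(Δp)² = 3.9369 − (0.0000)² = 3.9369.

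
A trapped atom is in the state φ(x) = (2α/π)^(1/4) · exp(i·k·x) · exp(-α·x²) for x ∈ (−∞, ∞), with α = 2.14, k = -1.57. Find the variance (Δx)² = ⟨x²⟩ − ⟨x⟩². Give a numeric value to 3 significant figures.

Compute ⟨x⟩ and ⟨x²⟩ separately, then (Δx)² = ⟨x²⟩ − ⟨x⟩².
Gaussian moments: ∫x^(2j)·e^(−2αx²) dx = (2j−1)!!/(4α)^j · √(π/(2α)), odd powers integrate to 0; here √(π/(2α)) = 0.85675.
⟨x⟩ = 0.0000 and ⟨x²⟩ = 0.11682.
(Δx)² = 0.11682 − (0.0000)² = 0.11682.

0.117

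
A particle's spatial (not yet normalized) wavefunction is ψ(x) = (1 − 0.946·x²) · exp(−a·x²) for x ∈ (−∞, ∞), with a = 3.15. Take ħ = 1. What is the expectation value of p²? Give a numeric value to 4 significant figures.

4.323

p² ψ = −ħ² d²ψ/dx²; ⟨p²⟩ = −ħ² ∫ ψ*·ψ'' dx / ∫|ψ|² dx.
Expand each integrand as polynomial × e^(−2ax²) and use ∫x^(2j)·e^(−2ax²) dx = (2j−1)!!/(4a)^j · √(π/(2a)), odd powers → 0; here √(π/(2a)) = 0.70616. Differentiate with the product rule, d/dx e^(−ax²) = −2ax·e^(−ax²).
State is unnormalized: ∫|ψ|² dx = 0.61207, and ∫ψ*·(−ħ² ψ'') dx = 2.6462, so ⟨p²⟩ = 2.6462 / 0.61207.
⟨p²⟩ = 4.3234.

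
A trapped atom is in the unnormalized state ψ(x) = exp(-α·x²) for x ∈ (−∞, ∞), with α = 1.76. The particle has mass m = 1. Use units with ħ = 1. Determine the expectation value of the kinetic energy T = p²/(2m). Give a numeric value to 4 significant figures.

T = −(ħ²/2m) d²/dx², so ⟨T⟩ = −(ħ²/2m) ∫ ψ*·ψ'' dx / ∫|ψ|² dx; with m = 1.
Gaussian moments: ∫x^(2j)·e^(−2αx²) dx = (2j−1)!!/(4α)^j · √(π/(2α)), odd powers integrate to 0; here √(π/(2α)) = 0.94472. Derivatives: d/dx e^(−αx²) = −2αx·e^(−αx²), d²/dx² e^(−αx²) = (4α²x² − 2α)·e^(−αx²).
State is unnormalized: ∫|ψ|² dx = 0.94472, and ∫ψ*·(−ħ²/2m · ψ'') dx = 0.83135, so ⟨T⟩ = 0.83135 / 0.94472.
⟨T⟩ = 0.88000.

0.8800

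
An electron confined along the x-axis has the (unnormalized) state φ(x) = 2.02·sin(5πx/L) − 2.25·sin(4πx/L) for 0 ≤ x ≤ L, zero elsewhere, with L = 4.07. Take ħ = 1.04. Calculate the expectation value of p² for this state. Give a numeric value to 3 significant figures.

p² φ = −ħ² d²φ/dx²; ⟨p²⟩ = −ħ² ∫ φ*·φ'' dx / ∫|φ|² dx.
d²/dx² sin(jπx/L) = −(jπ/L)²·sin(jπx/L); on 0 ≤ x ≤ L, ∫sin²(jπx/L) dx = L/2 and ∫sin(jπx/L)·sin(lπx/L) dx = 0 for j ≠ l, so only diagonal terms survive in ∫|φ|² and ∫φ·φ″; ∫φ·φ′ dx = [φ²/2] between the walls = 0.
State is unnormalized: ∫|φ|² dx = 18.606, and ∫φ*·(−ħ² φ'') dx = 240.00, so ⟨p²⟩ = 240.00 / 18.606.
⟨p²⟩ = 12.899.

12.9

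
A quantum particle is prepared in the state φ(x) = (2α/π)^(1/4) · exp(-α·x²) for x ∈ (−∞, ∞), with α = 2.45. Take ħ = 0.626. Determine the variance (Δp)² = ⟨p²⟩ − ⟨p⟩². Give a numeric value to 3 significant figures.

Compute ⟨p⟩ and ⟨p²⟩ separately; (Δp)² = ⟨p²⟩ − ⟨p⟩².
Gaussian moments: ∫x^(2j)·e^(−2αx²) dx = (2j−1)!!/(4α)^j · √(π/(2α)), odd powers integrate to 0; here √(π/(2α)) = 0.80071. Derivatives: d/dx e^(−αx²) = −2αx·e^(−αx²), d²/dx² e^(−αx²) = (4α²x² − 2α)·e^(−αx²).
⟨p⟩ = 0.0000 and ⟨p²⟩ = 0.96010.
(Δp)² = 0.96010 − (0.0000)² = 0.96010.

0.960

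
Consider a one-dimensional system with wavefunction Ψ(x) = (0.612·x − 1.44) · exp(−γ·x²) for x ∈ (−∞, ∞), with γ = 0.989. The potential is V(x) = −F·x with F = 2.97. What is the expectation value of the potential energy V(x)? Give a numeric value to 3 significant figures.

⟨V⟩ = ∫ V(x)·|Ψ|² dx / ∫|Ψ|² dx.
Expand each integrand as polynomial × e^(−2γx²) and use ∫x^(2j)·e^(−2γx²) dx = (2j−1)!!/(4γ)^j · √(π/(2γ)), odd powers → 0; here √(π/(2γ)) = 1.2603.
State is unnormalized: ∫|Ψ|² dx = 2.7326, and ∫Ψ*·V(x)·Ψ dx = 1.6677, so ⟨V⟩ = 1.6677 / 2.7326.
⟨V⟩ = 0.61028.

0.610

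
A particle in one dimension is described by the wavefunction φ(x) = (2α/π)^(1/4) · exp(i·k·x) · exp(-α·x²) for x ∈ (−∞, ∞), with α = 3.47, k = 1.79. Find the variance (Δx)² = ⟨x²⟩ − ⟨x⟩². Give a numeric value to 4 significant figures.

0.07205

Compute ⟨x⟩ and ⟨x²⟩ separately, then (Δx)² = ⟨x²⟩ − ⟨x⟩².
Gaussian moments: ∫x^(2j)·e^(−2αx²) dx = (2j−1)!!/(4α)^j · √(π/(2α)), odd powers integrate to 0; here √(π/(2α)) = 0.67281.
⟨x⟩ = 0.0000 and ⟨x²⟩ = 0.072046.
(Δx)² = 0.072046 − (0.0000)² = 0.072046.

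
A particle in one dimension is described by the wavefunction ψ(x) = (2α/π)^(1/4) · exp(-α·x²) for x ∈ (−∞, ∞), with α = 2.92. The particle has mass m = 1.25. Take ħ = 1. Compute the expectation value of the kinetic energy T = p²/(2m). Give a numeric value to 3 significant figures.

1.17

T = −(ħ²/2m) d²/dx², so ⟨T⟩ = −(ħ²/2m) ∫ ψ*·ψ'' dx; with m = 1.25.
Gaussian moments: ∫x^(2j)·e^(−2αx²) dx = (2j−1)!!/(4α)^j · √(π/(2α)), odd powers integrate to 0; here √(π/(2α)) = 0.73345. Derivatives: d/dx e^(−αx²) = −2αx·e^(−αx²), d²/dx² e^(−αx²) = (4α²x² − 2α)·e^(−αx²).
⟨T⟩ = 1.1680.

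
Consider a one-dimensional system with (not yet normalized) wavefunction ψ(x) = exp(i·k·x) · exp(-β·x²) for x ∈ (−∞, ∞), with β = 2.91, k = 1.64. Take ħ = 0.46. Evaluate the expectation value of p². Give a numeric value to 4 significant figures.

1.185

p² ψ = −ħ² d²ψ/dx²; ⟨p²⟩ = −ħ² ∫ ψ*·ψ'' dx / ∫|ψ|² dx.
Gaussian moments: ∫x^(2j)·e^(−2βx²) dx = (2j−1)!!/(4β)^j · √(π/(2β)), odd powers integrate to 0; here √(π/(2β)) = 0.73471. Derivatives: ψ′ = (ik − 2βx)·ψ, ψ″ = ((ik − 2βx)² − 2β)·ψ; the odd-in-x pieces drop out.
State is unnormalized: ∫|ψ|² dx = 0.73471, and ∫ψ*·(−ħ² ψ'') dx = 0.87053, so ⟨p²⟩ = 0.87053 / 0.73471.
⟨p²⟩ = 1.1849.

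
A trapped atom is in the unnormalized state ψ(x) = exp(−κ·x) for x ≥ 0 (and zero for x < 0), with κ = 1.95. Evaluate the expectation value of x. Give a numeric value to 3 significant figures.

0.256

⟨x⟩ = ∫ x·|ψ|² dx / ∫|ψ|² dx (integrals over the domain).
Every integrand reduces to terms xʲ·e^(−2κx) on [0, ∞); use ∫₀^∞ xʲ·e^(−2κx) dx = j!/(2κ)^(j+1).
State is unnormalized: ∫|ψ|² dx = 0.25641, and ∫ψ*·x·ψ dx = 0.065746, so ⟨x⟩ = 0.065746 / 0.25641.
⟨x⟩ = 0.25641.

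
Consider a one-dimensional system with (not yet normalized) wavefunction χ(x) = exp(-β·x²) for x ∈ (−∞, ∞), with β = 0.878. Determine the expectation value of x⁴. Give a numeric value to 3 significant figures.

0.243

⟨x⁴⟩ = ∫ x⁴·|χ|² dx / ∫|χ|² dx (integrals over the domain).
Gaussian moments: ∫x^(2j)·e^(−2βx²) dx = (2j−1)!!/(4β)^j · √(π/(2β)), odd powers integrate to 0; here √(π/(2β)) = 1.3376.
State is unnormalized: ∫|χ|² dx = 1.3376, and ∫χ*·x⁴·χ dx = 0.32533, so ⟨x⁴⟩ = 0.32533 / 1.3376.
⟨x⁴⟩ = 0.24323.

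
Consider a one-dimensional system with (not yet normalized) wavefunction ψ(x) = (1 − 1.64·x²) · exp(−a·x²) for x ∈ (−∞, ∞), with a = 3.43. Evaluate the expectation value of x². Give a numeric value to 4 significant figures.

0.04508

⟨x²⟩ = ∫ x²·|ψ|² dx / ∫|ψ|² dx (integrals over the domain).
Expand each integrand as polynomial × e^(−2ax²) and use ∫x^(2j)·e^(−2ax²) dx = (2j−1)!!/(4a)^j · √(π/(2a)), odd powers → 0; here √(π/(2a)) = 0.67673.
State is unnormalized: ∫|ψ|² dx = 0.54395, and ∫ψ*·x²·ψ dx = 0.024520, so ⟨x²⟩ = 0.024520 / 0.54395.
⟨x²⟩ = 0.045078.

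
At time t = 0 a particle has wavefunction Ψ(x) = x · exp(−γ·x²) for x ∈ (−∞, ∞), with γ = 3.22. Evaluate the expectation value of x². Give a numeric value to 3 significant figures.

0.233

⟨x²⟩ = ∫ x²·|Ψ|² dx / ∫|Ψ|² dx (integrals over the domain).
Expand each integrand as polynomial × e^(−2γx²) and use ∫x^(2j)·e^(−2γx²) dx = (2j−1)!!/(4γ)^j · √(π/(2γ)), odd powers → 0; here √(π/(2γ)) = 0.69844.
State is unnormalized: ∫|Ψ|² dx = 0.054227, and ∫Ψ*·x²·Ψ dx = 0.012631, so ⟨x²⟩ = 0.012631 / 0.054227.
⟨x²⟩ = 0.23292.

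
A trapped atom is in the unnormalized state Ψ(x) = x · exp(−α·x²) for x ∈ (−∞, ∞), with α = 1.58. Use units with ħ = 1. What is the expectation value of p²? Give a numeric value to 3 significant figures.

4.74

p² Ψ = −ħ² d²Ψ/dx²; ⟨p²⟩ = −ħ² ∫ Ψ*·Ψ'' dx / ∫|Ψ|² dx.
Expand each integrand as polynomial × e^(−2αx²) and use ∫x^(2j)·e^(−2αx²) dx = (2j−1)!!/(4α)^j · √(π/(2α)), odd powers → 0; here √(π/(2α)) = 0.99708. Differentiate with the product rule, d/dx e^(−αx²) = −2αx·e^(−αx²).
State is unnormalized: ∫|Ψ|² dx = 0.15777, and ∫Ψ*·(−ħ² Ψ'') dx = 0.74781, so ⟨p²⟩ = 0.74781 / 0.15777.
⟨p²⟩ = 4.7400.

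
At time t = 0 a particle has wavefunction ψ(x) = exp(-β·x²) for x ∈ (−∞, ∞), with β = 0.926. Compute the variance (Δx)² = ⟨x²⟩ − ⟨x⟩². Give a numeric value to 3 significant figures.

Compute ⟨x⟩ and ⟨x²⟩ separately, then (Δx)² = ⟨x²⟩ − ⟨x⟩².
Gaussian moments: ∫x^(2j)·e^(−2βx²) dx = (2j−1)!!/(4β)^j · √(π/(2β)), odd powers integrate to 0; here √(π/(2β)) = 1.3024.
Normalization: ∫|ψ|² dx = 1.3024.
⟨x⟩ = 0.0000 and ⟨x²⟩ = 0.26998.
(Δx)² = 0.26998 − (0.0000)² = 0.26998.

0.270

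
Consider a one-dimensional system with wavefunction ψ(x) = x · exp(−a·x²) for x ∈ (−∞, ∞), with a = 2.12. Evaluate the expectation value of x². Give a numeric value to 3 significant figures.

⟨x²⟩ = ∫ x²·|ψ|² dx / ∫|ψ|² dx (integrals over the domain).
Expand each integrand as polynomial × e^(−2ax²) and use ∫x^(2j)·e^(−2ax²) dx = (2j−1)!!/(4a)^j · √(π/(2a)), odd powers → 0; here √(π/(2a)) = 0.86078.
State is unnormalized: ∫|ψ|² dx = 0.10151, and ∫ψ*·x²·ψ dx = 0.035911, so ⟨x²⟩ = 0.035911 / 0.10151.
⟨x²⟩ = 0.35377.

0.354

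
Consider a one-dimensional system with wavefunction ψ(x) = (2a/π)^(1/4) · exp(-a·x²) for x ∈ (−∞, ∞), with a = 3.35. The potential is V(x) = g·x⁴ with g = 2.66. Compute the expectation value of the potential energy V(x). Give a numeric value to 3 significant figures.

⟨V⟩ = ∫ V(x)·|ψ|² dx.
Gaussian moments: ∫x^(2j)·e^(−2ax²) dx = (2j−1)!!/(4a)^j · √(π/(2a)), odd powers integrate to 0; here √(π/(2a)) = 0.68476.
⟨V⟩ = 0.044442.

0.0444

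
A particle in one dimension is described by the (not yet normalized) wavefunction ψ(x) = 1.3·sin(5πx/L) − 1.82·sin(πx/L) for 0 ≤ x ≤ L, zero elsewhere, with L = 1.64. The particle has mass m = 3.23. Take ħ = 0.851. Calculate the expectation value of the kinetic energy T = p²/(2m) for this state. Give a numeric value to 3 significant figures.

3.75

T = −(ħ²/2m) d²/dx², so ⟨T⟩ = −(ħ²/2m) ∫ ψ*·ψ'' dx / ∫|ψ|² dx; with m = 3.23.
d²/dx² sin(jπx/L) = −(jπ/L)²·sin(jπx/L); on 0 ≤ x ≤ L, ∫sin²(jπx/L) dx = L/2 and ∫sin(jπx/L)·sin(lπx/L) dx = 0 for j ≠ l, so only diagonal terms survive in ∫|ψ|² and ∫ψ·ψ″; ∫ψ·ψ′ dx = [ψ²/2] between the walls = 0.
State is unnormalized: ∫|ψ|² dx = 4.1020, and ∫ψ*·(−ħ²/2m · ψ'') dx = 15.369, so ⟨T⟩ = 15.369 / 4.1020.
⟨T⟩ = 3.7469.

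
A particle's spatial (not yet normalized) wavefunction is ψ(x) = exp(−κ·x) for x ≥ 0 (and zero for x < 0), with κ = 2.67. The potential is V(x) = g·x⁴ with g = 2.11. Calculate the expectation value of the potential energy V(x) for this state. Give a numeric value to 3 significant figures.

⟨V⟩ = ∫ V(x)·|ψ|² dx / ∫|ψ|² dx.
Every integrand reduces to terms xʲ·e^(−2κx) on [0, ∞); use ∫₀^∞ xʲ·e^(−2κx) dx = j!/(2κ)^(j+1).
State is unnormalized: ∫|ψ|² dx = 0.18727, and ∫ψ*·V(x)·ψ dx = 0.011662, so ⟨V⟩ = 0.011662 / 0.18727.
⟨V⟩ = 0.062277.

0.0623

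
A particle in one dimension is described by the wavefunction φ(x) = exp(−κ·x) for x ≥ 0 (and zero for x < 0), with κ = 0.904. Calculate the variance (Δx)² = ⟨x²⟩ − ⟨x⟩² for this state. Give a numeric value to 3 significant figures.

0.306

Compute ⟨x⟩ and ⟨x²⟩ separately, then (Δx)² = ⟨x²⟩ − ⟨x⟩².
Every integrand reduces to terms xʲ·e^(−2κx) on [0, ∞); use ∫₀^∞ xʲ·e^(−2κx) dx = j!/(2κ)^(j+1).
Normalization: ∫|φ|² dx = 0.55310.
⟨x⟩ = 0.55310 and ⟨x²⟩ = 0.61183.
(Δx)² = 0.61183 − (0.55310)² = 0.30592.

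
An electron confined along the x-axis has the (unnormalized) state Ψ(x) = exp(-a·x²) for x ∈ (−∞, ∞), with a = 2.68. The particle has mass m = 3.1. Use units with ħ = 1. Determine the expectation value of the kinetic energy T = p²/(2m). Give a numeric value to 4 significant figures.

T = −(ħ²/2m) d²/dx², so ⟨T⟩ = −(ħ²/2m) ∫ Ψ*·Ψ'' dx / ∫|Ψ|² dx; with m = 3.1.
Gaussian moments: ∫x^(2j)·e^(−2ax²) dx = (2j−1)!!/(4a)^j · √(π/(2a)), odd powers integrate to 0; here √(π/(2a)) = 0.76558. Derivatives: d/dx e^(−ax²) = −2ax·e^(−ax²), d²/dx² e^(−ax²) = (4a²x² − 2a)·e^(−ax²).
State is unnormalized: ∫|Ψ|² dx = 0.76558, and ∫Ψ*·(−ħ²/2m · Ψ'') dx = 0.33093, so ⟨T⟩ = 0.33093 / 0.76558.
⟨T⟩ = 0.43226.

0.4323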